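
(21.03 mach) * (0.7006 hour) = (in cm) 1.806e+09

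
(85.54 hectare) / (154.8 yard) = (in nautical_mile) 3.263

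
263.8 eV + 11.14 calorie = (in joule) 46.61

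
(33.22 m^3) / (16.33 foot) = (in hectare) 0.0006674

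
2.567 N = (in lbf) 0.5771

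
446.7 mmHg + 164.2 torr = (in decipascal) 8.145e+05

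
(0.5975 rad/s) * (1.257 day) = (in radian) 6.489e+04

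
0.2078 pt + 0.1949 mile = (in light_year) 3.315e-14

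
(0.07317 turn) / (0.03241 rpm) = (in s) 135.5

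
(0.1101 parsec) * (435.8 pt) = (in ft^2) 5.622e+15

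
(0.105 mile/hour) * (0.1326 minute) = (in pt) 1059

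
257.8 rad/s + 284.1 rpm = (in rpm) 2746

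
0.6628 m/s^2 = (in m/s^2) 0.6628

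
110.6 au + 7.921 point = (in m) 1.655e+13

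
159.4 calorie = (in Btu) 0.6321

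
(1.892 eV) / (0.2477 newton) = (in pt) 3.469e-15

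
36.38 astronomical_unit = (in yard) 5.952e+12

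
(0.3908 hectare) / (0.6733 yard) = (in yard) 6942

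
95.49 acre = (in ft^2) 4.16e+06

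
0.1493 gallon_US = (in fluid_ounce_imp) 19.89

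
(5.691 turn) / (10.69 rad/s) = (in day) 3.871e-05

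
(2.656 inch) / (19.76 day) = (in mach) 1.16e-10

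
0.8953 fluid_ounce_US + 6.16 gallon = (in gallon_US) 6.167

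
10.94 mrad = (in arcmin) 37.61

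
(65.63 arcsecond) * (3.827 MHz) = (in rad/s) 1218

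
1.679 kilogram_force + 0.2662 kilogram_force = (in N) 19.08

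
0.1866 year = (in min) 9.808e+04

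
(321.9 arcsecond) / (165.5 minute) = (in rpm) 1.501e-06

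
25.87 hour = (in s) 9.313e+04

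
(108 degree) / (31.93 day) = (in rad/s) 6.833e-07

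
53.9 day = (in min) 7.762e+04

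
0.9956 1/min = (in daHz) 0.001659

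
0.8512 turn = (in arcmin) 1.839e+04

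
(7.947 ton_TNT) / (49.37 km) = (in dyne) 6.735e+10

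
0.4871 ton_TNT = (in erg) 2.038e+16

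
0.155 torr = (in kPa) 0.02066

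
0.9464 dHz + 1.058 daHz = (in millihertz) 1.067e+04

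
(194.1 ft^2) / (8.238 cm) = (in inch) 8618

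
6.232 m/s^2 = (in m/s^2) 6.232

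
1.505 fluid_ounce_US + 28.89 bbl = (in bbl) 28.89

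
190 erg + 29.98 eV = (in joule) 1.9e-05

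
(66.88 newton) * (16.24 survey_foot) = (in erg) 3.311e+09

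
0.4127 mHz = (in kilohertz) 4.127e-07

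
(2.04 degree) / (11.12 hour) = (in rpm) 8.493e-06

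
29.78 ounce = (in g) 844.2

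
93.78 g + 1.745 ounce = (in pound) 0.3158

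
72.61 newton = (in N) 72.61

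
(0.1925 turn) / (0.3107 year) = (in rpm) 1.179e-06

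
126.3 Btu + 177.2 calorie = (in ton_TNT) 3.203e-05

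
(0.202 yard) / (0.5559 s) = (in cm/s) 33.23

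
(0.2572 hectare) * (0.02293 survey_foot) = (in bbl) 113.1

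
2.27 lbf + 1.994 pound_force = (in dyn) 1.897e+06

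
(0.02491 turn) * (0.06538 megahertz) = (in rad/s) 1.023e+04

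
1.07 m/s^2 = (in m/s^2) 1.07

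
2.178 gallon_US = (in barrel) 0.05186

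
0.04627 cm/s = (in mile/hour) 0.001035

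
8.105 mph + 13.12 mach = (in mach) 13.13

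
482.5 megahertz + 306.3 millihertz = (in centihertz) 4.825e+10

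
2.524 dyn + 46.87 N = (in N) 46.87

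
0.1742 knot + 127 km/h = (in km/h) 127.3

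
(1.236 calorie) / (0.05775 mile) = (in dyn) 5564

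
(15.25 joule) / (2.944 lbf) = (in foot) 3.821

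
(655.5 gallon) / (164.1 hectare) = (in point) 0.004286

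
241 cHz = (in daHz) 0.241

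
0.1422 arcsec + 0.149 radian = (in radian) 0.149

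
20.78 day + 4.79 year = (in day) 1769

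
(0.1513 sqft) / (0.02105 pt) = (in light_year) 2.001e-13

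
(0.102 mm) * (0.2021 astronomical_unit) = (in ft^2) 3.319e+07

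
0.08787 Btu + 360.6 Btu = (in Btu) 360.7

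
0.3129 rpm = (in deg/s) 1.877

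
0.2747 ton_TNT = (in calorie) 2.747e+08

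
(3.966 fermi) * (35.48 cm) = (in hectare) 1.407e-19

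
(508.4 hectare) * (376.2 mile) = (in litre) 3.078e+15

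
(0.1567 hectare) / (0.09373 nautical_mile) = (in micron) 9.027e+06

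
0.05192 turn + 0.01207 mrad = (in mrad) 326.2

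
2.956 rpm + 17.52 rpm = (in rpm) 20.48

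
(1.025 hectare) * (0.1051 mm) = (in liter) 1077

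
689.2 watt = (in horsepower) 0.9242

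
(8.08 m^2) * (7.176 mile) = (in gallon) 2.465e+07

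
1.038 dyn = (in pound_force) 2.334e-06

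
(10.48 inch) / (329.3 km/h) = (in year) 9.228e-11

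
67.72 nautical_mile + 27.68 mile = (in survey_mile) 105.6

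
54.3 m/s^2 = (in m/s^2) 54.3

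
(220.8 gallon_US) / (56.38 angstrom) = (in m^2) 1.482e+08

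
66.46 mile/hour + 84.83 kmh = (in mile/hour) 119.2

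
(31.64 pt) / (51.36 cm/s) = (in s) 0.02173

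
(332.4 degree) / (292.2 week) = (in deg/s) 1.881e-06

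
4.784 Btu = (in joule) 5047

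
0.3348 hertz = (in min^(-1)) 20.09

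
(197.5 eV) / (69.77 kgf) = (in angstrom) 4.625e-10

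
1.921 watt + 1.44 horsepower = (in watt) 1076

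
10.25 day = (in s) 8.856e+05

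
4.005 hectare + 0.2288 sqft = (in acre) 9.897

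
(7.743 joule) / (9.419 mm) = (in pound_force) 184.8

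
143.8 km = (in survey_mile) 89.35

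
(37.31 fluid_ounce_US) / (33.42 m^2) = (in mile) 2.052e-08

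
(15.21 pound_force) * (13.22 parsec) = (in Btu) 2.616e+16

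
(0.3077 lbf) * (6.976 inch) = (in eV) 1.514e+18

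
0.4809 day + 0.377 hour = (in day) 0.4966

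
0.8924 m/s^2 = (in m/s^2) 0.8924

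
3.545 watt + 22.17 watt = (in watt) 25.72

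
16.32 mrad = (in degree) 0.9351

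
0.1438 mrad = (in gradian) 0.009155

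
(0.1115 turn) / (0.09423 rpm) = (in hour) 0.01972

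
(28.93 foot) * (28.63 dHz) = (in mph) 56.47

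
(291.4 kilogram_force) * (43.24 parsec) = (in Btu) 3.614e+18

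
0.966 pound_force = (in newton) 4.297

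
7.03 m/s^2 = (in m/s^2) 7.03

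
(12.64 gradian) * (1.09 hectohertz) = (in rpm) 206.7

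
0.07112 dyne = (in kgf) 7.252e-08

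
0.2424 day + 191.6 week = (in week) 191.6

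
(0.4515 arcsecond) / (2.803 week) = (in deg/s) 7.398e-11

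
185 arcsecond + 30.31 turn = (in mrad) 1.904e+05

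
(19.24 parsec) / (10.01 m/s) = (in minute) 9.885e+14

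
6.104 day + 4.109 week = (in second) 3.013e+06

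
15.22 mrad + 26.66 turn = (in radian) 167.5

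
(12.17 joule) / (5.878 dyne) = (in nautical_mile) 111.8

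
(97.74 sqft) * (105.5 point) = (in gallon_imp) 74.34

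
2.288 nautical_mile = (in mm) 4.237e+06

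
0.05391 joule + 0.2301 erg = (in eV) 3.365e+17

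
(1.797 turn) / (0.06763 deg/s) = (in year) 0.0003033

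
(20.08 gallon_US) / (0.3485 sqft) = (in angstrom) 2.348e+10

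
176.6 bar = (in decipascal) 1.766e+08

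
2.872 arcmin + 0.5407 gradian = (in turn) 0.001485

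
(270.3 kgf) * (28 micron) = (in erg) 7.422e+05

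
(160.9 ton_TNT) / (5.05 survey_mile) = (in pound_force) 1.862e+07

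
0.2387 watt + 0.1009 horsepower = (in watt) 75.48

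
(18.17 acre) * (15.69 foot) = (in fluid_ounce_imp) 1.238e+10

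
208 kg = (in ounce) 7337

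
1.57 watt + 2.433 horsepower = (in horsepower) 2.435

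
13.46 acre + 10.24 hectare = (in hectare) 15.69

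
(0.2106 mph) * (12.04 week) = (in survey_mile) 426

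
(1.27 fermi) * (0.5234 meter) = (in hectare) 6.647e-20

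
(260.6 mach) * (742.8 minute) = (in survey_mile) 2.457e+06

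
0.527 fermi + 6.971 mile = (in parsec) 3.636e-13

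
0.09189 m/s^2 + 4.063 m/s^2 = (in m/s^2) 4.155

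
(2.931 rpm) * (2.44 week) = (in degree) 2.595e+07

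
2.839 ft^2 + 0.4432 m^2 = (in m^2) 0.707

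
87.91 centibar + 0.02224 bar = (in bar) 0.9013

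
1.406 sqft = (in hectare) 1.306e-05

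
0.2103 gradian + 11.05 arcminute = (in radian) 0.006518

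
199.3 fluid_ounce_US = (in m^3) 0.005894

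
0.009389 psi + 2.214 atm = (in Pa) 2.244e+05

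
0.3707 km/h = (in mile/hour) 0.2303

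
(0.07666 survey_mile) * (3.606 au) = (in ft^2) 7.164e+14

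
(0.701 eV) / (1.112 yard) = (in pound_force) 2.483e-20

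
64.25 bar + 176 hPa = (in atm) 63.58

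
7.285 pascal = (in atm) 7.19e-05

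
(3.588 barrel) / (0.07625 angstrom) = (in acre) 1.849e+07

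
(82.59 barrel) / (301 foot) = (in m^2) 0.1431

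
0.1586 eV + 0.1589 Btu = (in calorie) 40.07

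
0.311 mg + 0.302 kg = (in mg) 3.02e+05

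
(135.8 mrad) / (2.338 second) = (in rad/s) 0.05808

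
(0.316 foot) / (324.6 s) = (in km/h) 0.001068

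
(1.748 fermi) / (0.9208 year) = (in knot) 1.17e-22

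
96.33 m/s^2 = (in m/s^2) 96.33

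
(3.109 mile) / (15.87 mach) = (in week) 1.531e-06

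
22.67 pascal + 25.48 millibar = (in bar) 0.02571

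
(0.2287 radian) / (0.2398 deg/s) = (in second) 54.64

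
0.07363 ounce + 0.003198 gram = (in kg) 0.002091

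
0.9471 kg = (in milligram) 9.471e+05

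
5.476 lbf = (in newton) 24.36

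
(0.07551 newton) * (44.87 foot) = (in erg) 1.033e+07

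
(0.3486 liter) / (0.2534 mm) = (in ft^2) 14.81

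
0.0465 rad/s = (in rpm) 0.444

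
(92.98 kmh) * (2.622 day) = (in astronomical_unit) 3.911e-05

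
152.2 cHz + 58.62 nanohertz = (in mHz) 1522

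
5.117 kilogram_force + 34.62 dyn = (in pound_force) 11.28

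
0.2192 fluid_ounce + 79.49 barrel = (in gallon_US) 3339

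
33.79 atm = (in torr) 2.568e+04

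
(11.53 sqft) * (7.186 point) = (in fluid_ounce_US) 91.82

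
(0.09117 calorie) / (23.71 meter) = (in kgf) 0.001641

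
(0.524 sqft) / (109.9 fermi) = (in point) 1.256e+15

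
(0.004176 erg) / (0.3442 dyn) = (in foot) 0.000398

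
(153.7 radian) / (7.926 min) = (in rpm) 3.086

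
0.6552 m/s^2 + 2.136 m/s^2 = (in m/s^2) 2.791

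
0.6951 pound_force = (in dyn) 3.092e+05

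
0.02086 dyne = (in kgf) 2.127e-08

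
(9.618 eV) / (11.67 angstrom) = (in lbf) 2.969e-10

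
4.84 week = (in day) 33.88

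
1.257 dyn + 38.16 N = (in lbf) 8.579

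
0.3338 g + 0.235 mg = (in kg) 0.000334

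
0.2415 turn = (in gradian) 96.6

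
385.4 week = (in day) 2698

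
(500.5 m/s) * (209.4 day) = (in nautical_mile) 4.889e+06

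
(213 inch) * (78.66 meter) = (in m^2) 425.6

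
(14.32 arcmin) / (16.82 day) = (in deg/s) 1.642e-07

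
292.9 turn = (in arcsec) 3.796e+08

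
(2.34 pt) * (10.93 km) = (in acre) 0.00223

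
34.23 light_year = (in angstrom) 3.238e+27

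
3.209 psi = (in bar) 0.2213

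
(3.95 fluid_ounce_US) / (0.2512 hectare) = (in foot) 1.526e-07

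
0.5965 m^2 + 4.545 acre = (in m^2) 1.839e+04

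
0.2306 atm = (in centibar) 23.37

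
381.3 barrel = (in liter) 6.062e+04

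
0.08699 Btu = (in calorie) 21.94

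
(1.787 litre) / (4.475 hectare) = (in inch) 1.572e-06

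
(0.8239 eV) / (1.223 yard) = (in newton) 1.18e-19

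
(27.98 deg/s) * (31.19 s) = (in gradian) 969.7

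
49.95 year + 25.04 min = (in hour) 4.376e+05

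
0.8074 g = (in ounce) 0.02848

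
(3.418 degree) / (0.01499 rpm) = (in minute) 0.6334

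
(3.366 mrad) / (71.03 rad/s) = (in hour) 1.316e-08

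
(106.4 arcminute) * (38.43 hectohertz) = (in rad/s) 118.9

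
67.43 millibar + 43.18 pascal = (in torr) 50.9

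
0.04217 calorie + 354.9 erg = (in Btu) 0.0001673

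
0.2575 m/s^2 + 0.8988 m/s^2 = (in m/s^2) 1.156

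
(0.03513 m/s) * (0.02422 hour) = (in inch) 120.6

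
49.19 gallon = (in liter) 186.2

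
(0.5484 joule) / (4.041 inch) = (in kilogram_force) 0.5448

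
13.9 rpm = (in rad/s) 1.456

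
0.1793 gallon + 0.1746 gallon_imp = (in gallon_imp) 0.3239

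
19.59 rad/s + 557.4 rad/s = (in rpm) 5510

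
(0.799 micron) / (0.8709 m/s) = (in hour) 2.548e-10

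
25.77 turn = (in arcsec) 3.34e+07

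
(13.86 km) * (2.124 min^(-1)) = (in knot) 953.7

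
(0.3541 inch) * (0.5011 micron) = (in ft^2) 4.851e-08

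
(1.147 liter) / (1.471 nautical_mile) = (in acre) 1.04e-10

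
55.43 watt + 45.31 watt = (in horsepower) 0.1351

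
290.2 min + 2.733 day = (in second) 2.535e+05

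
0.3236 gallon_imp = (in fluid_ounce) 49.74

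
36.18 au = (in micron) 5.412e+18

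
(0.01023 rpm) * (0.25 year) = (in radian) 8446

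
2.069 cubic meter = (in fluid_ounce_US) 6.996e+04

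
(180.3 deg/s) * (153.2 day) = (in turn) 6.629e+06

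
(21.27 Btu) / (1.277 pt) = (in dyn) 4.981e+12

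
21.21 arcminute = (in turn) 0.0009819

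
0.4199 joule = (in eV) 2.621e+18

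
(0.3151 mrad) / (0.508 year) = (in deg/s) 1.127e-09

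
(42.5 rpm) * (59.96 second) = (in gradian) 1.699e+04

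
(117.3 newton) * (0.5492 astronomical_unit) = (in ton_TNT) 2303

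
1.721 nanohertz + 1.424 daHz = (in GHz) 1.424e-08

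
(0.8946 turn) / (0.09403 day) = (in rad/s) 0.0006919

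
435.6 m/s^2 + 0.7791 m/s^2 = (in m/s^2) 436.4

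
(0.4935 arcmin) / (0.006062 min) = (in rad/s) 0.0003947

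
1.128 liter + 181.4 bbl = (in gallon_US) 7619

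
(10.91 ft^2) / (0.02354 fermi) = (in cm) 4.306e+18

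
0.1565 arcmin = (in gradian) 0.002898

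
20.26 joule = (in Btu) 0.0192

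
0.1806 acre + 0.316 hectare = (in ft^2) 4.188e+04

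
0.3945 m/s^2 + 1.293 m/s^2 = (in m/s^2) 1.688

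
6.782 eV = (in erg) 1.087e-11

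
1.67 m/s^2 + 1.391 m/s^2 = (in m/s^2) 3.061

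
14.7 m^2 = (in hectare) 0.00147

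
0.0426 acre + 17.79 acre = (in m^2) 7.217e+04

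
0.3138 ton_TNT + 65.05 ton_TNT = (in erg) 2.735e+18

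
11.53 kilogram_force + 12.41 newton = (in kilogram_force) 12.8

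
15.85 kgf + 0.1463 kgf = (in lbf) 35.27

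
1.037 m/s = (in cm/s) 103.7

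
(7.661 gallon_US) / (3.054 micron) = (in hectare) 0.9496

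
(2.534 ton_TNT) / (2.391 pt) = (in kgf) 1.282e+12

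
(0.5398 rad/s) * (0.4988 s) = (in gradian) 17.14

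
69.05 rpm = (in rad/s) 7.231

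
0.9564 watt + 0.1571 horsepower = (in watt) 118.1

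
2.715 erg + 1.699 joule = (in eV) 1.06e+19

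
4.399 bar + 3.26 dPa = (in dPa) 4.399e+06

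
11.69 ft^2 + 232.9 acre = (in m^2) 9.425e+05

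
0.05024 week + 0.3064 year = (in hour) 2693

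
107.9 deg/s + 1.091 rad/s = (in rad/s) 2.974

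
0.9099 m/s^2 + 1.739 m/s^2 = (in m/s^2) 2.649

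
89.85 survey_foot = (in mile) 0.01702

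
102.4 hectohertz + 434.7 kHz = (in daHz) 4.449e+04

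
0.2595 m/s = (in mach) 0.0007621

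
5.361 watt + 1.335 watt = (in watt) 6.696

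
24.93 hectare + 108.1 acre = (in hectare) 68.68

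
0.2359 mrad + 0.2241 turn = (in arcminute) 4841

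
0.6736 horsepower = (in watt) 502.3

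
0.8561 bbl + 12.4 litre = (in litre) 148.5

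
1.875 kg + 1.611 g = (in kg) 1.877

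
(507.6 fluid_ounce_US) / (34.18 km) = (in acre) 1.085e-10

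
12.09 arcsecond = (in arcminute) 0.2015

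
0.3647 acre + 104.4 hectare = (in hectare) 104.5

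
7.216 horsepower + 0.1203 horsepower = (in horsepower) 7.336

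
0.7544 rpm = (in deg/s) 4.526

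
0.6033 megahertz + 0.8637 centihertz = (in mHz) 6.033e+08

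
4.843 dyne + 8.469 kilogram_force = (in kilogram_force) 8.469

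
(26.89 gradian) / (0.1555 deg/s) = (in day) 0.001801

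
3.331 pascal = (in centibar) 0.003331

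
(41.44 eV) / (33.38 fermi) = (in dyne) 19.89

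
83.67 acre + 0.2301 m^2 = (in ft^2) 3.645e+06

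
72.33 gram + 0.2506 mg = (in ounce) 2.551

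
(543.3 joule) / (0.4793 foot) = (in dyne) 3.719e+08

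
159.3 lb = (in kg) 72.26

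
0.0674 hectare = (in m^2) 674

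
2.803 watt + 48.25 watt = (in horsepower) 0.06846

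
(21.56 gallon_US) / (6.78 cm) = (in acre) 0.0002975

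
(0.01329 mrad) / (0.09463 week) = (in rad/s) 2.322e-10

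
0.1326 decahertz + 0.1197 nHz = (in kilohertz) 0.001326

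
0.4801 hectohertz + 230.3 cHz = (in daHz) 5.031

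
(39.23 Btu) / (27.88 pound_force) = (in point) 9.46e+05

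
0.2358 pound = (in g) 107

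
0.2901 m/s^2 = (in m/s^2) 0.2901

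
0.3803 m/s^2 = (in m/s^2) 0.3803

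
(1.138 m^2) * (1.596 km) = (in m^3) 1816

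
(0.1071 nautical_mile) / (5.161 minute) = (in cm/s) 64.05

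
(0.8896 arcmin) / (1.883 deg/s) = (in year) 2.497e-10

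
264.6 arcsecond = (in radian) 0.001283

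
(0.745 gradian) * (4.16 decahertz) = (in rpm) 4.649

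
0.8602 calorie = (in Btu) 0.003411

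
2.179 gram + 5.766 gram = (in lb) 0.01752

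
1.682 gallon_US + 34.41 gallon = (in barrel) 0.8593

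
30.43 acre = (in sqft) 1.326e+06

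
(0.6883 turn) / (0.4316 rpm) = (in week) 0.0001582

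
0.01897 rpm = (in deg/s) 0.1138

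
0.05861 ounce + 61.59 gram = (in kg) 0.06325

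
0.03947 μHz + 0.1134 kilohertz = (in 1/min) 6804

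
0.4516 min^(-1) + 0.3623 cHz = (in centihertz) 1.115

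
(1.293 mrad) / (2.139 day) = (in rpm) 6.681e-08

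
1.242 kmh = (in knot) 0.6706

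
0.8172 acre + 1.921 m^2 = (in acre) 0.8177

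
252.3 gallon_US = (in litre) 955.1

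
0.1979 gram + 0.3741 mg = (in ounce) 0.006994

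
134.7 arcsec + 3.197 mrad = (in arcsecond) 794.1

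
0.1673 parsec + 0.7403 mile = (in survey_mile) 3.208e+12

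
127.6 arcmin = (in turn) 0.005907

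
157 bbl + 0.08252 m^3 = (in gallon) 6616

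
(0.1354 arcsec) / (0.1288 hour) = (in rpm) 1.352e-08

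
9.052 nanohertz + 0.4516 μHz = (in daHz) 4.607e-08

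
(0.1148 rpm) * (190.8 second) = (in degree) 131.4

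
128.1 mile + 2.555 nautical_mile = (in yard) 2.306e+05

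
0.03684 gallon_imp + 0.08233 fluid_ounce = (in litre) 0.1699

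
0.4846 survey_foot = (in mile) 9.178e-05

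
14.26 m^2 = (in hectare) 0.001426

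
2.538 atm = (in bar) 2.572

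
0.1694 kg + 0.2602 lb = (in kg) 0.2874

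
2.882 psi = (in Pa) 1.987e+04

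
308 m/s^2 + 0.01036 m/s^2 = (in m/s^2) 308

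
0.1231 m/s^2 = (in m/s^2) 0.1231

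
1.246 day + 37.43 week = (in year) 0.7212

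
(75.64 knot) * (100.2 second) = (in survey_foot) 1.279e+04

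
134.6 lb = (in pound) 134.6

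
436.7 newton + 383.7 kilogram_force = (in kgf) 428.2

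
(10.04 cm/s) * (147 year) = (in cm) 4.654e+10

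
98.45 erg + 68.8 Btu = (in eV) 4.531e+23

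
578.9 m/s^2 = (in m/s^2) 578.9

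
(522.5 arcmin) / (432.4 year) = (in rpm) 1.064e-10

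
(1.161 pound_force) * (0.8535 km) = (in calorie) 1053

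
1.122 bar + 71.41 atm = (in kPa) 7348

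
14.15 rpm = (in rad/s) 1.482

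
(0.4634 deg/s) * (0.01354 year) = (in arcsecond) 7.123e+08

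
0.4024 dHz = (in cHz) 4.024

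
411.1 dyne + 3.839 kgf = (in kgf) 3.839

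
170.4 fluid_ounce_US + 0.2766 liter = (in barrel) 0.03344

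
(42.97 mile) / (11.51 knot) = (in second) 1.168e+04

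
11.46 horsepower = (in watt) 8546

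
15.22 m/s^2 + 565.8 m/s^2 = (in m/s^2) 581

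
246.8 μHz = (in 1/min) 0.01481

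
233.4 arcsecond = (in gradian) 0.07204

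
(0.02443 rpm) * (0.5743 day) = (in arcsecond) 2.618e+07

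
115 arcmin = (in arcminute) 115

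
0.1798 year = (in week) 9.375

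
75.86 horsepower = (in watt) 5.657e+04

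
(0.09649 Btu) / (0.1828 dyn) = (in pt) 1.579e+11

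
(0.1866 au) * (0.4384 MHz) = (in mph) 2.738e+16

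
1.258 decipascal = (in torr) 0.0009436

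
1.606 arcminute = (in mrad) 0.4672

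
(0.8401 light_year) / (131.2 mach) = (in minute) 2.965e+09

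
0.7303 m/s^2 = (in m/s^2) 0.7303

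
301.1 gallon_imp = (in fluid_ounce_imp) 4.818e+04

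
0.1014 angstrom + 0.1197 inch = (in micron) 3040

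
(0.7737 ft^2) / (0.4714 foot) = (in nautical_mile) 0.0002701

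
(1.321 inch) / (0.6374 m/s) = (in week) 8.704e-08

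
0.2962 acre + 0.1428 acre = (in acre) 0.439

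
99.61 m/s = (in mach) 0.2925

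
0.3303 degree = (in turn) 0.0009175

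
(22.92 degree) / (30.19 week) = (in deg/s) 1.255e-06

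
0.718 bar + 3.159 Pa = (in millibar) 718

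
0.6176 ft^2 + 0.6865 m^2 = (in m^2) 0.7439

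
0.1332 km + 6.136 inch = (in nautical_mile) 0.07201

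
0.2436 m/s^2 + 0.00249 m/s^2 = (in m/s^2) 0.2461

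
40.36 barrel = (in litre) 6417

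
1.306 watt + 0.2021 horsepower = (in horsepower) 0.2039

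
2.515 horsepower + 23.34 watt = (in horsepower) 2.546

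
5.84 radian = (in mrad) 5840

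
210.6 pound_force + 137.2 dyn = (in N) 936.8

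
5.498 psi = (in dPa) 3.791e+05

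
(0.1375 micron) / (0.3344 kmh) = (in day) 1.713e-11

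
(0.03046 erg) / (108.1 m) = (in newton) 2.818e-11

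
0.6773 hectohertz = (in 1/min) 4064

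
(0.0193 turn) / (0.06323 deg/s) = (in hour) 0.03052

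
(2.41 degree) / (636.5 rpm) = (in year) 2.001e-11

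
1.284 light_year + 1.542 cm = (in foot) 3.985e+16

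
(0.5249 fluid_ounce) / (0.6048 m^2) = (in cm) 0.002567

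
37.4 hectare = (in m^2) 3.74e+05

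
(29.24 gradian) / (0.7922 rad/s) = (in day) 6.71e-06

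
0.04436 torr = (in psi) 0.0008578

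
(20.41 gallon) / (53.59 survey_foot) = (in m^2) 0.00473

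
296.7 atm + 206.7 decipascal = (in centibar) 3.006e+04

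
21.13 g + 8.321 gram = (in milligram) 2.945e+04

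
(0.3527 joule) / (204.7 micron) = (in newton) 1723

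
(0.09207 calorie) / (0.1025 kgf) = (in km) 0.0003832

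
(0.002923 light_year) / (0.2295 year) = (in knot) 7.427e+06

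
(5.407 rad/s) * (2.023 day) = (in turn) 1.504e+05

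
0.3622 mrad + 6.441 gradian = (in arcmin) 349.1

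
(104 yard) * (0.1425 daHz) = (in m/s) 135.5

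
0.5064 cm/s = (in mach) 1.487e-05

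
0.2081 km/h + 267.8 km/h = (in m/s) 74.45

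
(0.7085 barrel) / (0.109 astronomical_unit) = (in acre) 1.707e-15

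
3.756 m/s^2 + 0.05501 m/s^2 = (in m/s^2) 3.811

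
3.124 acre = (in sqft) 1.361e+05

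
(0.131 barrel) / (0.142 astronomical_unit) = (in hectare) 9.804e-17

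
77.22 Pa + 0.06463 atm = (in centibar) 6.626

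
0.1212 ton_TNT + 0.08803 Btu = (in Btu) 4.806e+05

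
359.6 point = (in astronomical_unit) 8.48e-13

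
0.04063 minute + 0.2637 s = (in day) 3.127e-05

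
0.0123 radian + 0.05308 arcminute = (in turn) 0.00196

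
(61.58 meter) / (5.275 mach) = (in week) 5.669e-08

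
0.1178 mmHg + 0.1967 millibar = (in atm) 0.0003491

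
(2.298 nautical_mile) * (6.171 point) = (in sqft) 99.73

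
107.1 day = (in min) 1.542e+05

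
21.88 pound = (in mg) 9.925e+06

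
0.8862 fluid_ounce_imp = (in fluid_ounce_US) 0.8514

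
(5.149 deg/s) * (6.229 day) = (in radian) 4.837e+04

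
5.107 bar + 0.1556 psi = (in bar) 5.118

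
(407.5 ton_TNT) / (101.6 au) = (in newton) 0.1122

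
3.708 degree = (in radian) 0.06472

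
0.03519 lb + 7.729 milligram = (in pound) 0.03521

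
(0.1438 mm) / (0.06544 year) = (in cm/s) 6.968e-09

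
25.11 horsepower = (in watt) 1.872e+04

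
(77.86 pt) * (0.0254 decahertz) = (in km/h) 0.02512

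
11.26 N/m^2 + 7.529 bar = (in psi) 109.2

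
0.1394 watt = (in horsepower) 0.0001869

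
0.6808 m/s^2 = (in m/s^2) 0.6808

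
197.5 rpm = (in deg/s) 1185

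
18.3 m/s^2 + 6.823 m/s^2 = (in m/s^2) 25.12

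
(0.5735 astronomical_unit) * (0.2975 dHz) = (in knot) 4.961e+09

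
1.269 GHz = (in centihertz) 1.269e+11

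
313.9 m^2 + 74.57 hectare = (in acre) 184.3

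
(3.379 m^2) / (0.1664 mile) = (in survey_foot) 0.0414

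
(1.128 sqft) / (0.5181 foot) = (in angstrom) 6.636e+09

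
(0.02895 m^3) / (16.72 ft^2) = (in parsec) 6.04e-19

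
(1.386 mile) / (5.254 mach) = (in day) 1.443e-05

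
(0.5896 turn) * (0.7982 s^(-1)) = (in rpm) 28.24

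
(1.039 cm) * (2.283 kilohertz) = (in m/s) 23.72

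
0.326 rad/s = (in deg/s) 18.68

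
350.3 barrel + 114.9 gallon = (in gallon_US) 1.483e+04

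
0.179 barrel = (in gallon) 7.518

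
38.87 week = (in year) 0.7455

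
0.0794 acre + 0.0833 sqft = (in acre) 0.0794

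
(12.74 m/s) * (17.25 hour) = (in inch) 3.115e+07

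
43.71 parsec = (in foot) 4.425e+18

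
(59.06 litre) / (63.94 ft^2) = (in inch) 0.3914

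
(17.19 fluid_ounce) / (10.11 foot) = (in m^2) 0.000165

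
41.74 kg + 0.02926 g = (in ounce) 1472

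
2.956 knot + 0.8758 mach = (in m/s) 299.7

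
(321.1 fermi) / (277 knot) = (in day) 2.608e-20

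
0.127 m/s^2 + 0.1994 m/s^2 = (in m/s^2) 0.3264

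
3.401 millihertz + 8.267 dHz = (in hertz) 0.8301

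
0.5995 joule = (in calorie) 0.1433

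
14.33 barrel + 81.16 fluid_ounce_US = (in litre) 2281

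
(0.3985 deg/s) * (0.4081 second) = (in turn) 0.0004517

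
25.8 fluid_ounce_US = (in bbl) 0.004799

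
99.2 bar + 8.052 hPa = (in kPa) 9921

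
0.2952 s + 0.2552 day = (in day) 0.2552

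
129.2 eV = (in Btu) 1.962e-20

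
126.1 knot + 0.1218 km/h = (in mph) 145.2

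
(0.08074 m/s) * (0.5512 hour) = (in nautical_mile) 0.08651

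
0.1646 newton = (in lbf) 0.037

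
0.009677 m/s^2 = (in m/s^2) 0.009677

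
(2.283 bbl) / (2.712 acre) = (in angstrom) 3.307e+05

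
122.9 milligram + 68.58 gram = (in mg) 6.87e+04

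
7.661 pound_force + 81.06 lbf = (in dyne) 3.947e+07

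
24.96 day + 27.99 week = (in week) 31.56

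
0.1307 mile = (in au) 1.406e-09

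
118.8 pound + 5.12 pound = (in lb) 123.9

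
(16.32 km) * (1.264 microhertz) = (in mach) 6.058e-05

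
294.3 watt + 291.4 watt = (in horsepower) 0.7854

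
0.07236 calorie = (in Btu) 0.000287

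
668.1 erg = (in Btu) 6.332e-08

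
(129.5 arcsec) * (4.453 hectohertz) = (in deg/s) 16.02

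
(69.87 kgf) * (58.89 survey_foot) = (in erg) 1.23e+11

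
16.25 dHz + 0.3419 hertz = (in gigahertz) 1.967e-09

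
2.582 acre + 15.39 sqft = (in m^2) 1.045e+04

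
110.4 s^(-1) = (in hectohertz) 1.104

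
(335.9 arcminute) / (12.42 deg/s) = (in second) 0.4508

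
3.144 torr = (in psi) 0.06079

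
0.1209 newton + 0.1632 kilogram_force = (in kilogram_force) 0.1755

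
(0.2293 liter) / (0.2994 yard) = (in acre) 2.07e-07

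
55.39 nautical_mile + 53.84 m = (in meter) 1.026e+05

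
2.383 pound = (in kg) 1.081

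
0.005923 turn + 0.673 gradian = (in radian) 0.04779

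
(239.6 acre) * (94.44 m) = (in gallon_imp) 2.014e+10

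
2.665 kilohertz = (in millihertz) 2.665e+06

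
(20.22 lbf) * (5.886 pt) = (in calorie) 0.04464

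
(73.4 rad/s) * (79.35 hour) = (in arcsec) 4.325e+12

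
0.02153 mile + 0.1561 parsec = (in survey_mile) 2.993e+12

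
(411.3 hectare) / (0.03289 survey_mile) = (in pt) 2.203e+08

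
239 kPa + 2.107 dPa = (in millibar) 2390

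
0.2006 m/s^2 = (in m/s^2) 0.2006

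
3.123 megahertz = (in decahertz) 3.123e+05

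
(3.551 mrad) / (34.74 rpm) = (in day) 1.13e-08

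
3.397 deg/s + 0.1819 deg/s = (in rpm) 0.5965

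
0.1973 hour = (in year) 2.252e-05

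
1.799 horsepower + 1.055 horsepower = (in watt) 2128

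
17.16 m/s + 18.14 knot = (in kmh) 95.37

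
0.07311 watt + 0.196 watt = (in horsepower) 0.0003609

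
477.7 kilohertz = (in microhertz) 4.777e+11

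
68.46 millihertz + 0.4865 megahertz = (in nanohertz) 4.865e+14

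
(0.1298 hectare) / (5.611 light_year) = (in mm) 2.445e-11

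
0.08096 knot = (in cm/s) 4.165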